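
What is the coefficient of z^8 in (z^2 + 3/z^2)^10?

General term: C(10,j)·(z^2)^j·(3/z^2)^(10-j), with z-exponent 2j − 2(10−j) = 4j − 20.
Set 4j − 20 = 8: j = 7.
C(10,7) = 120; 1^7 = 1; 3^3 = 27.
Coefficient = 120 · 1 · 27 = 3240.

3240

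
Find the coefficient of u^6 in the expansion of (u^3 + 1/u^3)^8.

General term: C(8,j)·(u^3)^j·(1/u^3)^(8-j), with u-exponent 3j − 3(8−j) = 6j − 24.
Set 6j − 24 = 6: j = 5.
C(8,5) = 56; 1^5 = 1; 1^3 = 1.
Coefficient = 56 · 1 · 1 = 56.

56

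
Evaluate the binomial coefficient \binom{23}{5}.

33649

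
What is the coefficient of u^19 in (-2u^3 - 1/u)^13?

-329472

General term: C(13,j)·(-2u^3)^j·(-1/u)^(13-j), with u-exponent 3j − 1(13−j) = 4j − 13.
Set 4j − 13 = 19: j = 8.
C(13,8) = 1287; (-2)^8 = 256; (-1)^5 = -1.
Coefficient = 1287 · 256 · (-1) = -329472.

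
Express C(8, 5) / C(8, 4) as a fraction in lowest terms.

4/5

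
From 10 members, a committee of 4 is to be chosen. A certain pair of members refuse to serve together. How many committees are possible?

182

All 4-subsets: C(10,4) = 210. Those containing both fixed elements: C(8,2) = 28.
210 − 28 = 182.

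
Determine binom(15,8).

6435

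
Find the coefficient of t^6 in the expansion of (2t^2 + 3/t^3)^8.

General term: C(8,j)·(2t^2)^j·(3/t^3)^(8-j), with t-exponent 2j − 3(8−j) = 5j − 24.
Set 5j − 24 = 6: j = 6.
C(8,6) = 28; 2^6 = 64; 3^2 = 9.
Coefficient = 28 · 64 · 9 = 16128.

16128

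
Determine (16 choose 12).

1820

C(16,12) = C(16,4) by symmetry.
C(16,4) = (16·15·14·13) / 4! = 43680 / 24 = 1820.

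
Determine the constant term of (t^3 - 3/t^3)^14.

-7505784

General term: C(14,j)·(t^3)^j·(-3/t^3)^(14-j), with t-exponent 3j − 3(14−j) = 6j − 42.
Set 6j − 42 = 0: j = 7.
C(14,7) = 3432; 1^7 = 1; (-3)^7 = -2187.
Coefficient = 3432 · 1 · (-2187) = -7505784.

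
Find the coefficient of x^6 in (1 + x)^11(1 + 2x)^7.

119490

Coefficient of x^6 = Σ_{j} C(11,j)·1^j·C(7,6-j)·2^(6-j) for j from 0 to 6.
= 448 + 7392 + 30800 + 46200 + 27720 + 6468 + 462 = 119490.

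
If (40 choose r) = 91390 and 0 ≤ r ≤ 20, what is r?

C(40,r) increases on 0 ≤ r ≤ 20. C(40,3) = 9880 and C(40,4) = 91390, so r = 4.

4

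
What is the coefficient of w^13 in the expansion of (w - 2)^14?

The general term is C(14,j)·(w)^j·(-2)^(14-j); the w^13 term has j = 13.
C(14,13) = 14.
Coefficient = C(14,13) · (-2)^1 = 14 · (-2) = -28.

-28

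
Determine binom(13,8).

C(13,8) = C(13,5) by symmetry.
C(13,5) = (13·12·11·10·9) / 5! = 154440 / 120 = 1287.

1287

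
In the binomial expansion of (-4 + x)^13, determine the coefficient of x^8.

-1317888

The general term is C(13,j)·(-4)^j·(x)^(13-j); the x^8 term has j = 5.
C(13,5) = 1287.
Coefficient = C(13,5) · (-4)^5 = 1287 · (-1024) = -1317888.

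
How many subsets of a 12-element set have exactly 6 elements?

924

Choose the 6 positions: C(12,6) = 924.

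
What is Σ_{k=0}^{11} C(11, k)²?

705432

Σ C(11,k)² is the coefficient of x^11 in (1+x)^11(1+x)^11 = (1+x)^22, i.e. C(22,11) = 705432.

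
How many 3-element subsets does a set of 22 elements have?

C(22,3) = (22·21·20) / 3! = 9240 / 6 = 1540.

1540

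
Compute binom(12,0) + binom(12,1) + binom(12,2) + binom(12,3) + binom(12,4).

794

1 + 12 + 66 + 220 + 495 = 794.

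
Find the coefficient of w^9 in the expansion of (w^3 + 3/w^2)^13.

1250964

General term: C(13,j)·(w^3)^j·(3/w^2)^(13-j), with w-exponent 3j − 2(13−j) = 5j − 26.
Set 5j − 26 = 9: j = 7.
C(13,7) = 1716; 1^7 = 1; 3^6 = 729.
Coefficient = 1716 · 1 · 729 = 1250964.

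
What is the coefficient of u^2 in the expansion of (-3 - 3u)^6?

10935

The general term is C(6,j)·(-3)^j·(-3u)^(6-j); the u^2 term has j = 4.
C(6,4) = 15.
Coefficient = C(6,4) · (-3)^4 · (-3)^2 = 15 · 81 · 9 = 10935.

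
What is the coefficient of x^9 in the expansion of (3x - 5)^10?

-984150

The general term is C(10,j)·(3x)^j·(-5)^(10-j); the x^9 term has j = 9.
C(10,9) = 10.
Coefficient = C(10,9) · 3^9 · (-5)^1 = 10 · 19683 · (-5) = -984150.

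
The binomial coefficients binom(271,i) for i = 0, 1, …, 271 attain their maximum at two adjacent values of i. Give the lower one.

135

For odd n = 271, C(271,i) peaks at i = (n−1)/2 and (n+1)/2; the lower is 135.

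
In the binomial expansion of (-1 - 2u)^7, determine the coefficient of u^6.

The general term is C(7,j)·(-1)^j·(-2u)^(7-j); the u^6 term has j = 1.
C(7,1) = 7.
Coefficient = C(7,1) · (-1)^1 · (-2)^6 = 7 · (-1) · 64 = -448.

-448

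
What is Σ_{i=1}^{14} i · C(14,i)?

114688

Differentiating (1+x)^14 and setting x=1: Σ i·C(14,i) = 14·2^13 = 114688.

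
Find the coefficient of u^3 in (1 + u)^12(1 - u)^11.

Coefficient of u^3 = Σ_{j} C(12,j)·1^j·C(11,3-j)·(-1)^(3-j) for j from 0 to 3.
= (-165) + 660 + (-726) + 220 = -11.

-11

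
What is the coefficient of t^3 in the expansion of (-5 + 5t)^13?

The general term is C(13,j)·(-5)^j·(5t)^(13-j); the t^3 term has j = 10.
C(13,10) = 286.
Coefficient = C(13,10) · (-5)^10 · 5^3 = 286 · 9765625 · 125 = 349121093750.

349121093750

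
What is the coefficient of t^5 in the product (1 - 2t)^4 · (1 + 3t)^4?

408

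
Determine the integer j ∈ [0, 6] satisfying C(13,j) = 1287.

5

C(13,j) increases on 0 ≤ j ≤ 6. C(13,4) = 715 and C(13,5) = 1287, so j = 5.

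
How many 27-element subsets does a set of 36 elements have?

94143280

C(36,27) = C(36,9) by symmetry.
C(36,9) = (36·35·34·33·32·31·30·29·28) / 9! = 34162713446400 / 362880 = 94143280.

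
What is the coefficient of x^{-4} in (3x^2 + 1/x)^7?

General term: C(7,j)·(3x^2)^j·(1/x)^(7-j), with x-exponent 2j − 1(7−j) = 3j − 7.
Set 3j − 7 = -4: j = 1.
C(7,1) = 7; 3^1 = 3; 1^6 = 1.
Coefficient = 7 · 3 · 1 = 21.

21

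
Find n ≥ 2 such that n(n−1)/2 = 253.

n(n−1)/2 = 253 ⇒ n(n−1) = 506. Since 23·22 = 506, n = 23.

23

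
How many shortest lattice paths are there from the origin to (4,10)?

Each path is a sequence of 14 steps with 4 rights: C(14,4) = 1001.

1001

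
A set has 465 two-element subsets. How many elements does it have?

n(n−1)/2 = 465 ⇒ n(n−1) = 930. Since 31·30 = 930, n = 31.

31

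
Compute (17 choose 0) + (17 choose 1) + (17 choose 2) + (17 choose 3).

1 + 17 + 136 + 680 = 834.

834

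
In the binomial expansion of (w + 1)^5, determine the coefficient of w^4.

The general term is C(5,j)·(w)^j·(1)^(5-j); the w^4 term has j = 4.
C(5,4) = 5.
Coefficient = C(5,4) = 5.

5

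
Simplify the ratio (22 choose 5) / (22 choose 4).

18/5

C(n,k+1)/C(n,k) = (n−k)/(k+1) = (22−4)/(4+1) = 18/5.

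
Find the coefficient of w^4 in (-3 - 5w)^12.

2029809375

The general term is C(12,j)·(-3)^j·(-5w)^(12-j); the w^4 term has j = 8.
C(12,8) = 495.
Coefficient = C(12,8) · (-3)^8 · (-5)^4 = 495 · 6561 · 625 = 2029809375.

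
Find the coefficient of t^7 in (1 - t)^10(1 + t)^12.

-240

Coefficient of t^7 = Σ_{j} C(10,j)·(-1)^j·C(12,7-j)·1^(7-j) for j from 0 to 7.
= 792 + (-9240) + 35640 + (-59400) + 46200 + (-16632) + 2520 + (-120) = -240.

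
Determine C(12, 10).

C(12,10) = C(12,2) by symmetry.
C(12,2) = (12·11) / 2! = 132 / 2 = 66.

66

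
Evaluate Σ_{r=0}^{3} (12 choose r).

1 + 12 + 66 + 220 = 299.

299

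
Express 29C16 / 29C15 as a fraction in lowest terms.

7/8

C(n,k+1)/C(n,k) = (n−k)/(k+1) = (29−15)/(15+1) = 14/16 = 7/8.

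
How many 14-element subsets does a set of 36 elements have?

C(36,14) = (36·35·34·33·32·31·30·29·28·27·26·25·24·23) / 14! = 330954702783344640000 / 87178291200 = 3796297200.

3796297200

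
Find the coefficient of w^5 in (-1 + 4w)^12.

-811008

The general term is C(12,j)·(-1)^j·(4w)^(12-j); the w^5 term has j = 7.
C(12,7) = 792.
Coefficient = C(12,7) · (-1)^7 · 4^5 = 792 · (-1) · 1024 = -811008.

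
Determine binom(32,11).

129024480

C(32,11) = (32·31·30·29·28·27·26·25·24·23·22) / 11! = 5150244363264000 / 39916800 = 129024480.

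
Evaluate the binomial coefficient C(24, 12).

C(24,12) = (24·23·22·21·20·19·18·17·16·15·14·13) / 12! = 1295295050649600 / 479001600 = 2704156.

2704156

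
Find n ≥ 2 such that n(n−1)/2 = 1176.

49

n(n−1)/2 = 1176 ⇒ n(n−1) = 2352. Since 49·48 = 2352, n = 49.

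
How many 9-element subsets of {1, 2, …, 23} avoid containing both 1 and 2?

700910

All 9-subsets: C(23,9) = 817190. Those containing both fixed elements: C(21,7) = 116280.
817190 − 116280 = 700910.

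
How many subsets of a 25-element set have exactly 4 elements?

12650

Choose the 4 positions: C(25,4) = 12650.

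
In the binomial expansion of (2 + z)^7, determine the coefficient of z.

The general term is C(7,j)·(2)^j·(z)^(7-j); the z^1 term has j = 6.
C(7,6) = 7.
Coefficient = C(7,6) · 2^6 = 7 · 64 = 448.

448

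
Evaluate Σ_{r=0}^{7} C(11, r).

1816

1 + 11 + 55 + 165 + 330 + 462 + 462 + 330 = 1816.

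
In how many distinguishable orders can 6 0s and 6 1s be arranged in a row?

924

Choose positions for the 0s: C(12,6) = 924.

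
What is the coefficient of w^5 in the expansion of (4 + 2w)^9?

1032192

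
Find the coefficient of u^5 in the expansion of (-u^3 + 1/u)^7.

General term: C(7,j)·(-u^3)^j·(1/u)^(7-j), with u-exponent 3j − 1(7−j) = 4j − 7.
Set 4j − 7 = 5: j = 3.
C(7,3) = 35; (-1)^3 = -1; 1^4 = 1.
Coefficient = 35 · (-1) · 1 = -35.

-35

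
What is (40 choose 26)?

C(40,26) = C(40,14) by symmetry.
C(40,14) = (40·39·38·37·36·35·34·33·32·31·30·29·28·27) / 14! = 2023140487449489408000 / 87178291200 = 23206929840.

23206929840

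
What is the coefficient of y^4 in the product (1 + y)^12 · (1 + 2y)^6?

9255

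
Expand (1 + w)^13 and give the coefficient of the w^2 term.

78

The general term is C(13,j)·(1)^j·(w)^(13-j); the w^2 term has j = 11.
C(13,11) = 78.
Coefficient = C(13,11) = 78.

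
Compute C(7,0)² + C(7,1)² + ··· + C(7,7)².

3432

Σ C(7,j)² is the coefficient of x^7 in (1+x)^7(1+x)^7 = (1+x)^14, i.e. C(14,7) = 3432.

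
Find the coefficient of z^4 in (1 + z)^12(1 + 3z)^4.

8076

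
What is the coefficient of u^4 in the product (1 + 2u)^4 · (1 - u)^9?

46

Coefficient of u^4 = Σ_{j} C(4,j)·2^j·C(9,4-j)·(-1)^(4-j) for j from 0 to 4.
= 126 + (-672) + 864 + (-288) + 16 = 46.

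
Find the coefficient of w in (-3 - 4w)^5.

-1620

The general term is C(5,j)·(-3)^j·(-4w)^(5-j); the w^1 term has j = 4.
C(5,4) = 5.
Coefficient = C(5,4) · (-3)^4 · (-4)^1 = 5 · 81 · (-4) = -1620.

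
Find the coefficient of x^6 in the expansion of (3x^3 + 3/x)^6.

14580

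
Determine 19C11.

C(19,11) = C(19,8) by symmetry.
C(19,8) = (19·18·17·16·15·14·13·12) / 8! = 3047466240 / 40320 = 75582.

75582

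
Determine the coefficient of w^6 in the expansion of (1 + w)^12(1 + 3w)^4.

66264

Coefficient of w^6 = Σ_{j} C(12,j)·1^j·C(4,6-j)·3^(6-j) for j from 2 to 6.
= 5346 + 23760 + 26730 + 9504 + 924 = 66264.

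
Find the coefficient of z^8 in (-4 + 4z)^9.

The general term is C(9,j)·(-4)^j·(4z)^(9-j); the z^8 term has j = 1.
C(9,1) = 9.
Coefficient = C(9,1) · (-4)^1 · 4^8 = 9 · (-4) · 65536 = -2359296.

-2359296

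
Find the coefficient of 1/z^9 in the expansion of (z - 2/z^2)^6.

-192

General term: C(6,j)·(z)^j·(-2/z^2)^(6-j), with z-exponent 1j − 2(6−j) = 3j − 12.
Set 3j − 12 = -9: j = 1.
C(6,1) = 6; 1^1 = 1; (-2)^5 = -32.
Coefficient = 6 · 1 · (-32) = -192.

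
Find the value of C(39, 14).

15084504396

C(39,14) = (39·38·37·36·35·34·33·32·31·30·29·28·27·26) / 14! = 1315041316842168115200 / 87178291200 = 15084504396.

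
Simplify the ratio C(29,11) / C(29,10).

C(n,k+1)/C(n,k) = (n−k)/(k+1) = (29−10)/(10+1) = 19/11.

19/11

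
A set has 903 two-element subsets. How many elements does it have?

43

n(n−1)/2 = 903 ⇒ n(n−1) = 1806. Since 43·42 = 1806, n = 43.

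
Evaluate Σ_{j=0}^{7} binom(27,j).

1 + 27 + 351 + 2925 + 17550 + 80730 + 296010 + 888030 = 1285624.

1285624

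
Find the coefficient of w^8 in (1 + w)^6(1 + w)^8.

3003

(1 + w)^6(1 + w)^8 = (1 + w)^14, so the coefficient of w^8 is C(14,8)·1^8 = 3003·1 = 3003.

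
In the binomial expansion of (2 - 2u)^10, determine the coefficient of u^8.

46080

The general term is C(10,j)·(2)^j·(-2u)^(10-j); the u^8 term has j = 2.
C(10,2) = 45.
Coefficient = C(10,2) · 2^2 · (-2)^8 = 45 · 4 · 256 = 46080.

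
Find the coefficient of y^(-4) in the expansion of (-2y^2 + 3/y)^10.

1180980

General term: C(10,j)·(-2y^2)^j·(3/y)^(10-j), with y-exponent 2j − 1(10−j) = 3j − 10.
Set 3j − 10 = -4: j = 2.
C(10,2) = 45; (-2)^2 = 4; 3^8 = 6561.
Coefficient = 45 · 4 · 6561 = 1180980.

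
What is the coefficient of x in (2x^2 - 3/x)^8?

-108864

General term: C(8,j)·(2x^2)^j·(-3/x)^(8-j), with x-exponent 2j − 1(8−j) = 3j − 8.
Set 3j − 8 = 1: j = 3.
C(8,3) = 56; 2^3 = 8; (-3)^5 = -243.
Coefficient = 56 · 8 · (-243) = -108864.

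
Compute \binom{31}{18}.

206253075

C(31,18) = C(31,13) by symmetry.
C(31,13) = (31·30·29·28·27·26·25·24·23·22·21·20·19) / 13! = 1284342188088960000 / 6227020800 = 206253075.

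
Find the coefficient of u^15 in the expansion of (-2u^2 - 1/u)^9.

-2304

General term: C(9,j)·(-2u^2)^j·(-1/u)^(9-j), with u-exponent 2j − 1(9−j) = 3j − 9.
Set 3j − 9 = 15: j = 8.
C(9,8) = 9; (-2)^8 = 256; (-1)^1 = -1.
Coefficient = 9 · 256 · (-1) = -2304.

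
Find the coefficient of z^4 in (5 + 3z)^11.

The general term is C(11,j)·(5)^j·(3z)^(11-j); the z^4 term has j = 7.
C(11,7) = 330.
Coefficient = C(11,7) · 5^7 · 3^4 = 330 · 78125 · 81 = 2088281250.

2088281250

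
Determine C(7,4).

C(7,4) = C(7,3) by symmetry.
C(7,3) = (7·6·5) / 3! = 210 / 6 = 35.

35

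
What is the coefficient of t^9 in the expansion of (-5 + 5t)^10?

The general term is C(10,j)·(-5)^j·(5t)^(10-j); the t^9 term has j = 1.
C(10,1) = 10.
Coefficient = C(10,1) · (-5)^1 · 5^9 = 10 · (-5) · 1953125 = -97656250.

-97656250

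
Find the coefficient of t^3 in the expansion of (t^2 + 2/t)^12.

General term: C(12,j)·(t^2)^j·(2/t)^(12-j), with t-exponent 2j − 1(12−j) = 3j − 12.
Set 3j − 12 = 3: j = 5.
C(12,5) = 792; 1^5 = 1; 2^7 = 128.
Coefficient = 792 · 1 · 128 = 101376.

101376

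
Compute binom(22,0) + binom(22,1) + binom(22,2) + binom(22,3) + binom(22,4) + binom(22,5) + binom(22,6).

1 + 22 + 231 + 1540 + 7315 + 26334 + 74613 = 110056.

110056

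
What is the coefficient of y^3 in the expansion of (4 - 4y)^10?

-125829120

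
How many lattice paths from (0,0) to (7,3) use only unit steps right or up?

120

Each path is a sequence of 10 steps with 7 rights: C(10,7) = 120.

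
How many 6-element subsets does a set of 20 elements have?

38760

C(20,6) = (20·19·18·17·16·15) / 6! = 27907200 / 720 = 38760.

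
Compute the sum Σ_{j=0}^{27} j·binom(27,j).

Differentiating (1+x)^27 and setting x=1: Σ j·C(27,j) = 27·2^26 = 1811939328.

1811939328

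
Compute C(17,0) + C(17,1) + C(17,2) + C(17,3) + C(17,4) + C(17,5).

1 + 17 + 136 + 680 + 2380 + 6188 = 9402.

9402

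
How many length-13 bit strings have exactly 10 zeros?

Choose the 10 positions: C(13,10) = 286.

286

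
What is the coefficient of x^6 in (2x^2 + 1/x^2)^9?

General term: C(9,j)·(2x^2)^j·(1/x^2)^(9-j), with x-exponent 2j − 2(9−j) = 4j − 18.
Set 4j − 18 = 6: j = 6.
C(9,6) = 84; 2^6 = 64; 1^3 = 1.
Coefficient = 84 · 64 · 1 = 5376.

5376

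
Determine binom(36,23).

C(36,23) = C(36,13) by symmetry.
C(36,13) = (36·35·34·33·32·31·30·29·28·27·26·25·24) / 13! = 14389334903623680000 / 6227020800 = 2310789600.

2310789600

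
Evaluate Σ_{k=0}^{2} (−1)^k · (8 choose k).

21

The partial alternating sum Σ_{k=0}^{2} (−1)^k C(8,k) = (−1)^2 C(7,2) = 21.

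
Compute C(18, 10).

43758

C(18,10) = C(18,8) by symmetry.
C(18,8) = (18·17·16·15·14·13·12·11) / 8! = 1764322560 / 40320 = 43758.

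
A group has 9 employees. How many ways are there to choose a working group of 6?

This is C(9,6) = 84.

84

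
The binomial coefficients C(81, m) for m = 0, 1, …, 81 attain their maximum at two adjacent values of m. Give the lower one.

40

For odd n = 81, C(81,m) peaks at m = (n−1)/2 and (n+1)/2; the lower is 40.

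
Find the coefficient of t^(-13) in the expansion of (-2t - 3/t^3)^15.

General term: C(15,j)·(-2t)^j·(-3/t^3)^(15-j), with t-exponent 1j − 3(15−j) = 4j − 45.
Set 4j − 45 = -13: j = 8.
C(15,8) = 6435; (-2)^8 = 256; (-3)^7 = -2187.
Coefficient = 6435 · 256 · (-2187) = -3602776320.

-3602776320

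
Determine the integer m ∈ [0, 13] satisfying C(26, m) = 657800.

C(26,m) increases on 0 ≤ m ≤ 13. C(26,6) = 230230 and C(26,7) = 657800, so m = 7.

7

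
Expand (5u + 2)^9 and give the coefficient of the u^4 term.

The general term is C(9,j)·(5u)^j·(2)^(9-j); the u^4 term has j = 4.
C(9,4) = 126.
Coefficient = C(9,4) · 5^4 · 2^5 = 126 · 625 · 32 = 2520000.

2520000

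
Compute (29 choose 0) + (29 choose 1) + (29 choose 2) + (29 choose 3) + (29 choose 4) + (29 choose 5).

1 + 29 + 406 + 3654 + 23751 + 118755 = 146596.

146596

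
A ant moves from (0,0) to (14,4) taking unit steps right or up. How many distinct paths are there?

Each path is a sequence of 18 steps with 14 rights: C(18,14) = 3060.

3060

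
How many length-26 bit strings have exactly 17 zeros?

Choose the 17 positions: C(26,17) = 3124550.

3124550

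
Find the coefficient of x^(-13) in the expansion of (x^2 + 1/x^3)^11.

General term: C(11,j)·(x^2)^j·(1/x^3)^(11-j), with x-exponent 2j − 3(11−j) = 5j − 33.
Set 5j − 33 = -13: j = 4.
C(11,4) = 330; 1^4 = 1; 1^7 = 1.
Coefficient = 330 · 1 · 1 = 330.

330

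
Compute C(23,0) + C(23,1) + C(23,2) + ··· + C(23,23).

Setting x = 1 in (1+x)^23 gives Σ C(23,r) = 2^23 = 8388608.

8388608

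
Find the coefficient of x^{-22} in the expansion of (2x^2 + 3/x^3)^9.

118098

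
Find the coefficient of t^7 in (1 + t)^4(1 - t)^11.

Coefficient of t^7 = Σ_{j} C(4,j)·1^j·C(11,7-j)·(-1)^(7-j) for j from 0 to 4.
= (-330) + 1848 + (-2772) + 1320 + (-165) = -99.

-99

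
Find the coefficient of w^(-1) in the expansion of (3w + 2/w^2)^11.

General term: C(11,j)·(3w)^j·(2/w^2)^(11-j), with w-exponent 1j − 2(11−j) = 3j − 22.
Set 3j − 22 = -1: j = 7.
C(11,7) = 330; 3^7 = 2187; 2^4 = 16.
Coefficient = 330 · 2187 · 16 = 11547360.

11547360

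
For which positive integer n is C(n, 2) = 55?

11

n(n−1)/2 = 55 ⇒ n(n−1) = 110. Since 11·10 = 110, n = 11.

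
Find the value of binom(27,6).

296010

C(27,6) = (27·26·25·24·23·22) / 6! = 213127200 / 720 = 296010.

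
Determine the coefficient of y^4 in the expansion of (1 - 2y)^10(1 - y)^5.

10165

Coefficient of y^4 = Σ_{j} C(10,j)·(-2)^j·C(5,4-j)·(-1)^(4-j) for j from 0 to 4.
= 5 + 200 + 1800 + 4800 + 3360 = 10165.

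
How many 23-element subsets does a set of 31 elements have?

7888725

C(31,23) = C(31,8) by symmetry.
C(31,8) = (31·30·29·28·27·26·25·24) / 8! = 318073392000 / 40320 = 7888725.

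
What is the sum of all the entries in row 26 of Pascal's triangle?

The entries of row 26 sum to 2^26 = 67108864.

67108864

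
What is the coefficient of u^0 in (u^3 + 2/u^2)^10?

General term: C(10,j)·(u^3)^j·(2/u^2)^(10-j), with u-exponent 3j − 2(10−j) = 5j − 20.
Set 5j − 20 = 0: j = 4.
C(10,4) = 210; 1^4 = 1; 2^6 = 64.
Coefficient = 210 · 1 · 64 = 13440.

13440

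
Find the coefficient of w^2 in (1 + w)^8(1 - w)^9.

-8

Coefficient of w^2 = Σ_{j} C(8,j)·1^j·C(9,2-j)·(-1)^(2-j) for j from 0 to 2.
= 36 + (-72) + 28 = -8.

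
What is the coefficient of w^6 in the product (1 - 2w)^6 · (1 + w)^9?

Coefficient of w^6 = Σ_{j} C(6,j)·(-2)^j·C(9,6-j)·1^(6-j) for j from 0 to 6.
= 84 + (-1512) + 7560 + (-13440) + 8640 + (-1728) + 64 = -332.

-332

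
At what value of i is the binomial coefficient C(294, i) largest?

C(294,i) is maximized at i = 294/2 = 147.

147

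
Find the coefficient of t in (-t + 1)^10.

The general term is C(10,j)·(-t)^j·(1)^(10-j); the t^1 term has j = 1.
C(10,1) = 10.
Coefficient = C(10,1) · (-1)^1 = 10 · (-1) = -10.

-10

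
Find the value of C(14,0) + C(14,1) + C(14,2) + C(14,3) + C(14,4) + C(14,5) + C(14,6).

6476

1 + 14 + 91 + 364 + 1001 + 2002 + 3003 = 6476.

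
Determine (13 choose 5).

C(13,5) = (13·12·11·10·9) / 5! = 154440 / 120 = 1287.

1287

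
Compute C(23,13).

1144066

C(23,13) = C(23,10) by symmetry.
C(23,10) = (23·22·21·20·19·18·17·16·15·14) / 10! = 4151586700800 / 3628800 = 1144066.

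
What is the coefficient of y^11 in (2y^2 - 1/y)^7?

General term: C(7,j)·(2y^2)^j·(-1/y)^(7-j), with y-exponent 2j − 1(7−j) = 3j − 7.
Set 3j − 7 = 11: j = 6.
C(7,6) = 7; 2^6 = 64; (-1)^1 = -1.
Coefficient = 7 · 64 · (-1) = -448.

-448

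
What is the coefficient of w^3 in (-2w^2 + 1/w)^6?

-160

General term: C(6,j)·(-2w^2)^j·(1/w)^(6-j), with w-exponent 2j − 1(6−j) = 3j − 6.
Set 3j − 6 = 3: j = 3.
C(6,3) = 20; (-2)^3 = -8; 1^3 = 1.
Coefficient = 20 · (-8) · 1 = -160.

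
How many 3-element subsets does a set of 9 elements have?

84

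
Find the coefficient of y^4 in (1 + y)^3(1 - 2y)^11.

Coefficient of y^4 = Σ_{j} C(3,j)·1^j·C(11,4-j)·(-2)^(4-j) for j from 0 to 3.
= 5280 + (-3960) + 660 + (-22) = 1958.

1958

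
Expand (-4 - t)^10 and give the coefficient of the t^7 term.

The general term is C(10,j)·(-4)^j·(-t)^(10-j); the t^7 term has j = 3.
C(10,3) = 120.
Coefficient = C(10,3) · (-4)^3 · (-1)^7 = 120 · (-64) · (-1) = 7680.

7680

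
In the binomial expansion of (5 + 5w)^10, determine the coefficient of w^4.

The general term is C(10,j)·(5)^j·(5w)^(10-j); the w^4 term has j = 6.
C(10,6) = 210.
Coefficient = C(10,6) · 5^6 · 5^4 = 210 · 15625 · 625 = 2050781250.

2050781250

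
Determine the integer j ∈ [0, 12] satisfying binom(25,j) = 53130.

C(25,j) increases on 0 ≤ j ≤ 12. C(25,4) = 12650 and C(25,5) = 53130, so j = 5.

5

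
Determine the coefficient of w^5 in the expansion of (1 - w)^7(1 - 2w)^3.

-819

Coefficient of w^5 = Σ_{j} C(7,j)·(-1)^j·C(3,5-j)·(-2)^(5-j) for j from 2 to 5.
= (-168) + (-420) + (-210) + (-21) = -819.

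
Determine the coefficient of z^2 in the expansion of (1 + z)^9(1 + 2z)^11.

454

Coefficient of z^2 = Σ_{j} C(9,j)·1^j·C(11,2-j)·2^(2-j) for j from 0 to 2.
= 220 + 198 + 36 = 454.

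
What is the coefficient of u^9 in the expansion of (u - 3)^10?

-30

The general term is C(10,j)·(u)^j·(-3)^(10-j); the u^9 term has j = 9.
C(10,9) = 10.
Coefficient = C(10,9) · (-3)^1 = 10 · (-3) = -30.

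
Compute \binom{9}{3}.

84

C(9,3) = (9·8·7) / 3! = 504 / 6 = 84.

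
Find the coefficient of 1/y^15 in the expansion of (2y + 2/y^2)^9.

General term: C(9,j)·(2y)^j·(2/y^2)^(9-j), with y-exponent 1j − 2(9−j) = 3j − 18.
Set 3j − 18 = -15: j = 1.
C(9,1) = 9; 2^1 = 2; 2^8 = 256.
Coefficient = 9 · 2 · 256 = 4608.

4608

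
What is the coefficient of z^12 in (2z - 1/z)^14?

General term: C(14,j)·(2z)^j·(-1/z)^(14-j), with z-exponent 1j − 1(14−j) = 2j − 14.
Set 2j − 14 = 12: j = 13.
C(14,13) = 14; 2^13 = 8192; (-1)^1 = -1.
Coefficient = 14 · 8192 · (-1) = -114688.

-114688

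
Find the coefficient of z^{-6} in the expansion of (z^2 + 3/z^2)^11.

General term: C(11,j)·(z^2)^j·(3/z^2)^(11-j), with z-exponent 2j − 2(11−j) = 4j − 22.
Set 4j − 22 = -6: j = 4.
C(11,4) = 330; 1^4 = 1; 3^7 = 2187.
Coefficient = 330 · 1 · 2187 = 721710.

721710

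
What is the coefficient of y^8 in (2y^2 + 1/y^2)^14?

1025024

General term: C(14,j)·(2y^2)^j·(1/y^2)^(14-j), with y-exponent 2j − 2(14−j) = 4j − 28.
Set 4j − 28 = 8: j = 9.
C(14,9) = 2002; 2^9 = 512; 1^5 = 1.
Coefficient = 2002 · 512 · 1 = 1025024.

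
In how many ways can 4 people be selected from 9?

This is C(9,4) = 126.

126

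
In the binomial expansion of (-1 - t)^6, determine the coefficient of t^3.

20

The general term is C(6,j)·(-1)^j·(-t)^(6-j); the t^3 term has j = 3.
C(6,3) = 20.
Coefficient = C(6,3) · (-1)^3 · (-1)^3 = 20 · (-1) · (-1) = 20.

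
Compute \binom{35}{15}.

3247943160

C(35,15) = (35·34·33·32·31·30·29·28·27·26·25·24·23·22·21) / 15! = 4247252019052922880000 / 1307674368000 = 3247943160.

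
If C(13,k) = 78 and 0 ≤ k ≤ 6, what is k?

2

C(13,k) increases on 0 ≤ k ≤ 6. C(13,1) = 13 and C(13,2) = 78, so k = 2.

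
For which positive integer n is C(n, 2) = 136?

17

n(n−1)/2 = 136 ⇒ n(n−1) = 272. Since 17·16 = 272, n = 17.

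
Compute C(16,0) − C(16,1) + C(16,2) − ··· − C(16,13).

The partial alternating sum Σ_{k=0}^{13} (−1)^k C(16,k) = (−1)^13 C(15,13) = -105.

-105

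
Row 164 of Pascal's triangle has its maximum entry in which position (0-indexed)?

C(164,i) is maximized at i = 164/2 = 82.

82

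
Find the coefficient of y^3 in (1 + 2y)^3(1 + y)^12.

768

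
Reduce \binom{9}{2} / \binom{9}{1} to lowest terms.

4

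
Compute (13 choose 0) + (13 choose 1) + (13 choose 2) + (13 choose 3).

1 + 13 + 78 + 286 = 378.

378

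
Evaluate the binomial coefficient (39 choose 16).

37711260990

C(39,16) = (39·38·37·36·35·34·33·32·31·30·29·28·27·26·25·24) / 16! = 789024790105300869120000 / 20922789888000 = 37711260990.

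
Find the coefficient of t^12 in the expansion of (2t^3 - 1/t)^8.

-1792

General term: C(8,j)·(2t^3)^j·(-1/t)^(8-j), with t-exponent 3j − 1(8−j) = 4j − 8.
Set 4j − 8 = 12: j = 5.
C(8,5) = 56; 2^5 = 32; (-1)^3 = -1.
Coefficient = 56 · 32 · (-1) = -1792.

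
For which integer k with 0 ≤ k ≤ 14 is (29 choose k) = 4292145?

8

C(29,k) increases on 0 ≤ k ≤ 14. C(29,7) = 1560780 and C(29,8) = 4292145, so k = 8.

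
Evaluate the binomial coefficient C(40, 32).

76904685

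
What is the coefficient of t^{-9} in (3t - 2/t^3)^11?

-10777536

General term: C(11,j)·(3t)^j·(-2/t^3)^(11-j), with t-exponent 1j − 3(11−j) = 4j − 33.
Set 4j − 33 = -9: j = 6.
C(11,6) = 462; 3^6 = 729; (-2)^5 = -32.
Coefficient = 462 · 729 · (-32) = -10777536.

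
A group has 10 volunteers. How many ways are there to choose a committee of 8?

This is C(10,8) = 45.

45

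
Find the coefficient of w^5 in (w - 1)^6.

-6

The general term is C(6,j)·(w)^j·(-1)^(6-j); the w^5 term has j = 5.
C(6,5) = 6.
Coefficient = C(6,5) · (-1)^1 = 6 · (-1) = -6.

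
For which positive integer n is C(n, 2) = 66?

n(n−1)/2 = 66 ⇒ n(n−1) = 132. Since 12·11 = 132, n = 12.

12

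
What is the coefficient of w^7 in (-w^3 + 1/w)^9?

General term: C(9,j)·(-w^3)^j·(1/w)^(9-j), with w-exponent 3j − 1(9−j) = 4j − 9.
Set 4j − 9 = 7: j = 4.
C(9,4) = 126; (-1)^4 = 1; 1^5 = 1.
Coefficient = 126 · 1 · 1 = 126.

126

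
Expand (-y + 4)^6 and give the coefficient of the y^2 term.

The general term is C(6,j)·(-y)^j·(4)^(6-j); the y^2 term has j = 2.
C(6,2) = 15.
Coefficient = C(6,2) · 4^4 = 15 · 256 = 3840.

3840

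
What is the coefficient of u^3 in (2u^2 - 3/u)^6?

-4320

General term: C(6,j)·(2u^2)^j·(-3/u)^(6-j), with u-exponent 2j − 1(6−j) = 3j − 6.
Set 3j − 6 = 3: j = 3.
C(6,3) = 20; 2^3 = 8; (-3)^3 = -27.
Coefficient = 20 · 8 · (-27) = -4320.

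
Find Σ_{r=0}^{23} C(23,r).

The entries of row 23 sum to 2^23 = 8388608.

8388608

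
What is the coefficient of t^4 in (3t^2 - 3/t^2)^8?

General term: C(8,j)·(3t^2)^j·(-3/t^2)^(8-j), with t-exponent 2j − 2(8−j) = 4j − 16.
Set 4j − 16 = 4: j = 5.
C(8,5) = 56; 3^5 = 243; (-3)^3 = -27.
Coefficient = 56 · 243 · (-27) = -367416.

-367416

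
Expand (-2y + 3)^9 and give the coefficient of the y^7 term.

-41472

The general term is C(9,j)·(-2y)^j·(3)^(9-j); the y^7 term has j = 7.
C(9,7) = 36.
Coefficient = C(9,7) · (-2)^7 · 3^2 = 36 · (-128) · 9 = -41472.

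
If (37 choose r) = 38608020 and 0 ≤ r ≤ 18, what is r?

8

C(37,r) increases on 0 ≤ r ≤ 18. C(37,7) = 10295472 and C(37,8) = 38608020, so r = 8.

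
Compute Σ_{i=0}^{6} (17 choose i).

21778

1 + 17 + 136 + 680 + 2380 + 6188 + 12376 = 21778.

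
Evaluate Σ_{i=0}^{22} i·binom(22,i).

Since i·C(22,i) = 22·C(21,i−1), the sum is 22·2^21 = 22·2097152 = 46137344.

46137344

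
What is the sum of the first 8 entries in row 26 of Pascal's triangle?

971712

1 + 26 + 325 + 2600 + 14950 + 65780 + 230230 + 657800 = 971712.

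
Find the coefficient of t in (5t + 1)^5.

25

The general term is C(5,j)·(5t)^j·(1)^(5-j); the t^1 term has j = 1.
C(5,1) = 5.
Coefficient = C(5,1) · 5^1 = 5 · 5 = 25.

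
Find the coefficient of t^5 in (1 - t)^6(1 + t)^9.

39

Coefficient of t^5 = Σ_{j} C(6,j)·(-1)^j·C(9,5-j)·1^(5-j) for j from 0 to 5.
= 126 + (-756) + 1260 + (-720) + 135 + (-6) = 39.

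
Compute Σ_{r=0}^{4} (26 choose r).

1 + 26 + 325 + 2600 + 14950 = 17902.

17902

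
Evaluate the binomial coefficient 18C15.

C(18,15) = C(18,3) by symmetry.
C(18,3) = (18·17·16) / 3! = 4896 / 6 = 816.

816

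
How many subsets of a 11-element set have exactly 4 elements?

Choose the 4 positions: C(11,4) = 330.

330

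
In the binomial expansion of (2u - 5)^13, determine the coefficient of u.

6347656250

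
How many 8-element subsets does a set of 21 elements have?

203490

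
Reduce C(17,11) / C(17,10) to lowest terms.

7/11

C(n,k+1)/C(n,k) = (n−k)/(k+1) = (17−10)/(10+1) = 7/11.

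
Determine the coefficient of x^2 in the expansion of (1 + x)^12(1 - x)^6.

9

Coefficient of x^2 = Σ_{j} C(12,j)·1^j·C(6,2-j)·(-1)^(2-j) for j from 0 to 2.
= 15 + (-72) + 66 = 9.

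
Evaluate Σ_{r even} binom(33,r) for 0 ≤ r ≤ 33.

Half of (1+1)^33 + (1−1)^33 gives the even-index sum: 2^32 = 4294967296.

4294967296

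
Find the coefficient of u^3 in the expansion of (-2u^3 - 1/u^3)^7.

-560

General term: C(7,j)·(-2u^3)^j·(-1/u^3)^(7-j), with u-exponent 3j − 3(7−j) = 6j − 21.
Set 6j − 21 = 3: j = 4.
C(7,4) = 35; (-2)^4 = 16; (-1)^3 = -1.
Coefficient = 35 · 16 · (-1) = -560.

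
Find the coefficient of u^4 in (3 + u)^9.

The general term is C(9,j)·(3)^j·(u)^(9-j); the u^4 term has j = 5.
C(9,5) = 126.
Coefficient = C(9,5) · 3^5 = 126 · 243 = 30618.

30618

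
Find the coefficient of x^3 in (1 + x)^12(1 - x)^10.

-20

Coefficient of x^3 = Σ_{j} C(12,j)·1^j·C(10,3-j)·(-1)^(3-j) for j from 0 to 3.
= (-120) + 540 + (-660) + 220 = -20.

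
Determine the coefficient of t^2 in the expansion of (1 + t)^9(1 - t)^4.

Coefficient of t^2 = Σ_{j} C(9,j)·1^j·C(4,2-j)·(-1)^(2-j) for j from 0 to 2.
= 6 + (-36) + 36 = 6.

6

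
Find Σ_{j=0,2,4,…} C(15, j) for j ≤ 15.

16384

Half of (1+1)^15 + (1−1)^15 gives the even-index sum: 2^14 = 16384.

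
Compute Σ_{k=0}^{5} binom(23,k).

44552

1 + 23 + 253 + 1771 + 8855 + 33649 = 44552.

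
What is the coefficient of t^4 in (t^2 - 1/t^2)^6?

15

General term: C(6,j)·(t^2)^j·(-1/t^2)^(6-j), with t-exponent 2j − 2(6−j) = 4j − 12.
Set 4j − 12 = 4: j = 4.
C(6,4) = 15; 1^4 = 1; (-1)^2 = 1.
Coefficient = 15 · 1 · 1 = 15.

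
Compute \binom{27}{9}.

4686825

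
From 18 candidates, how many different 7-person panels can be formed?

31824

This is C(18,7) = 31824.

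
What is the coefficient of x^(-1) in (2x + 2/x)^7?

4480

General term: C(7,j)·(2x)^j·(2/x)^(7-j), with x-exponent 1j − 1(7−j) = 2j − 7.
Set 2j − 7 = -1: j = 3.
C(7,3) = 35; 2^3 = 8; 2^4 = 16.
Coefficient = 35 · 8 · 16 = 4480.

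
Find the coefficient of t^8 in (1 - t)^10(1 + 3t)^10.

Coefficient of t^8 = Σ_{j} C(10,j)·(-1)^j·C(10,8-j)·3^(8-j) for j from 0 to 8.
= 295245 + (-2624400) + 6889050 + (-7348320) + 3572100 + (-816480) + 85050 + (-3600) + 45 = 48690.

48690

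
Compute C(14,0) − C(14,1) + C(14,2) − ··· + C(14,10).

The partial alternating sum Σ_{k=0}^{10} (−1)^k C(14,k) = (−1)^10 C(13,10) = 286.

286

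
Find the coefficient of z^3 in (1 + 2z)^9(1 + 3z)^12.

Coefficient of z^3 = Σ_{j} C(9,j)·2^j·C(12,3-j)·3^(3-j) for j from 0 to 3.
= 5940 + 10692 + 5184 + 672 = 22488.

22488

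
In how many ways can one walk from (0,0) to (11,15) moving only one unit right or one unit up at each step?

7726160

Each path is a sequence of 26 steps with 11 rights: C(26,11) = 7726160.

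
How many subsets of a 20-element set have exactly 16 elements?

4845

Choose the 16 positions: C(20,16) = 4845.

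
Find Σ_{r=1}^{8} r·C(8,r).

Since r·C(8,r) = 8·C(7,r−1), the sum is 8·2^7 = 8·128 = 1024.

1024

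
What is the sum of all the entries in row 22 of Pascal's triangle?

Setting x = 1 in (1+x)^22 gives Σ C(22,j) = 2^22 = 4194304.

4194304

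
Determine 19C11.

75582

C(19,11) = C(19,8) by symmetry.
C(19,8) = (19·18·17·16·15·14·13·12) / 8! = 3047466240 / 40320 = 75582.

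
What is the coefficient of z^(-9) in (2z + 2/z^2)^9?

43008

General term: C(9,j)·(2z)^j·(2/z^2)^(9-j), with z-exponent 1j − 2(9−j) = 3j − 18.
Set 3j − 18 = -9: j = 3.
C(9,3) = 84; 2^3 = 8; 2^6 = 64.
Coefficient = 84 · 8 · 64 = 43008.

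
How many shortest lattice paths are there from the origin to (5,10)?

3003

Each path is a sequence of 15 steps with 5 rights: C(15,5) = 3003.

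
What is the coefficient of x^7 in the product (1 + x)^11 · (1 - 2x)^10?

Coefficient of x^7 = Σ_{j} C(11,j)·1^j·C(10,7-j)·(-2)^(7-j) for j from 0 to 7.
= (-15360) + 147840 + (-443520) + 554400 + (-316800) + 83160 + (-9240) + 330 = 810.

810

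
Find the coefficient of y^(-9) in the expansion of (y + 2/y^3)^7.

560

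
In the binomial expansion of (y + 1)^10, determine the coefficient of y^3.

The general term is C(10,j)·(y)^j·(1)^(10-j); the y^3 term has j = 3.
C(10,3) = 120.
Coefficient = C(10,3) = 120.

120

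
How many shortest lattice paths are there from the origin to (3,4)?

35

Each path is a sequence of 7 steps with 3 rights: C(7,3) = 35.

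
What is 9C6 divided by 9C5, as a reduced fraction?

2/3

C(n,k+1)/C(n,k) = (n−k)/(k+1) = (9−5)/(5+1) = 4/6 = 2/3.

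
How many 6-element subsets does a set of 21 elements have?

C(21,6) = (21·20·19·18·17·16) / 6! = 39070080 / 720 = 54264.

54264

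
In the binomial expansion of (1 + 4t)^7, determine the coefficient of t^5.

21504

The general term is C(7,j)·(1)^j·(4t)^(7-j); the t^5 term has j = 2.
C(7,2) = 21.
Coefficient = C(7,2) · 4^5 = 21 · 1024 = 21504.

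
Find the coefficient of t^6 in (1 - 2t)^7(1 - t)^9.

Coefficient of t^6 = Σ_{j} C(7,j)·(-2)^j·C(9,6-j)·(-1)^(6-j) for j from 0 to 6.
= 84 + 1764 + 10584 + 23520 + 20160 + 6048 + 448 = 62608.

62608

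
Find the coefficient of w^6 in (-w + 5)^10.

131250

The general term is C(10,j)·(-w)^j·(5)^(10-j); the w^6 term has j = 6.
C(10,6) = 210.
Coefficient = C(10,6) · 5^4 = 210 · 625 = 131250.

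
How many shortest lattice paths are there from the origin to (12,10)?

Each path is a sequence of 22 steps with 12 rights: C(22,12) = 646646.

646646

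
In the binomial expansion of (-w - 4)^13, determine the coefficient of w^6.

-28114944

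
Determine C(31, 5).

169911

C(31,5) = (31·30·29·28·27) / 5! = 20389320 / 120 = 169911.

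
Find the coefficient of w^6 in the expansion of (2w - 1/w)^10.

11520

General term: C(10,j)·(2w)^j·(-1/w)^(10-j), with w-exponent 1j − 1(10−j) = 2j − 10.
Set 2j − 10 = 6: j = 8.
C(10,8) = 45; 2^8 = 256; (-1)^2 = 1.
Coefficient = 45 · 256 · 1 = 11520.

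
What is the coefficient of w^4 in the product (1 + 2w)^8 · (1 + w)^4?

Coefficient of w^4 = Σ_{j} C(8,j)·2^j·C(4,4-j)·1^(4-j) for j from 0 to 4.
= 1 + 64 + 672 + 1792 + 1120 = 3649.

3649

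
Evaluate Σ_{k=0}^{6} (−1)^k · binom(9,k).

28

The partial alternating sum Σ_{k=0}^{6} (−1)^k C(9,k) = (−1)^6 C(8,6) = 28.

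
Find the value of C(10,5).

252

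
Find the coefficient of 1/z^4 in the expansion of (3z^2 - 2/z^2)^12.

General term: C(12,j)·(3z^2)^j·(-2/z^2)^(12-j), with z-exponent 2j − 2(12−j) = 4j − 24.
Set 4j − 24 = -4: j = 5.
C(12,5) = 792; 3^5 = 243; (-2)^7 = -128.
Coefficient = 792 · 243 · (-128) = -24634368.

-24634368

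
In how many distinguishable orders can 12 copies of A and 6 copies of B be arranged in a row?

18564

Choose positions for the A's: C(18,12) = 18564.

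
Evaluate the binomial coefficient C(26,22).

C(26,22) = C(26,4) by symmetry.
C(26,4) = (26·25·24·23) / 4! = 358800 / 24 = 14950.

14950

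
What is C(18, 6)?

C(18,6) = (18·17·16·15·14·13) / 6! = 13366080 / 720 = 18564.

18564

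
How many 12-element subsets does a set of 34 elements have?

548354040

C(34,12) = (34·33·32·31·30·29·28·27·26·25·24·23) / 12! = 262662462526464000 / 479001600 = 548354040.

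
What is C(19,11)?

75582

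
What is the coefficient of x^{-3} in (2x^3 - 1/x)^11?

General term: C(11,j)·(2x^3)^j·(-1/x)^(11-j), with x-exponent 3j − 1(11−j) = 4j − 11.
Set 4j − 11 = -3: j = 2.
C(11,2) = 55; 2^2 = 4; (-1)^9 = -1.
Coefficient = 55 · 4 · (-1) = -220.

-220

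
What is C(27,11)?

13037895

C(27,11) = (27·26·25·24·23·22·21·20·19·18·17) / 11! = 520431047136000 / 39916800 = 13037895.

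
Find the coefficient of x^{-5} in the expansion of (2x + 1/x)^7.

General term: C(7,j)·(2x)^j·(1/x)^(7-j), with x-exponent 1j − 1(7−j) = 2j − 7.
Set 2j − 7 = -5: j = 1.
C(7,1) = 7; 2^1 = 2; 1^6 = 1.
Coefficient = 7 · 2 · 1 = 14.

14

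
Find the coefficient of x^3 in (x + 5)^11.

The general term is C(11,j)·(x)^j·(5)^(11-j); the x^3 term has j = 3.
C(11,3) = 165.
Coefficient = C(11,3) · 5^8 = 165 · 390625 = 64453125.

64453125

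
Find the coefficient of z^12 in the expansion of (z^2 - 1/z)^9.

36

General term: C(9,j)·(z^2)^j·(-1/z)^(9-j), with z-exponent 2j − 1(9−j) = 3j − 9.
Set 3j − 9 = 12: j = 7.
C(9,7) = 36; 1^7 = 1; (-1)^2 = 1.
Coefficient = 36 · 1 · 1 = 36.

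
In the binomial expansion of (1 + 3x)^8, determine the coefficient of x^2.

252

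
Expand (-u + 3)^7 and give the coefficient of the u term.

The general term is C(7,j)·(-u)^j·(3)^(7-j); the u^1 term has j = 1.
C(7,1) = 7.
Coefficient = C(7,1) · (-1)^1 · 3^6 = 7 · (-1) · 729 = -5103.

-5103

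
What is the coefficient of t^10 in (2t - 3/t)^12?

-73728

General term: C(12,j)·(2t)^j·(-3/t)^(12-j), with t-exponent 1j − 1(12−j) = 2j − 12.
Set 2j − 12 = 10: j = 11.
C(12,11) = 12; 2^11 = 2048; (-3)^1 = -3.
Coefficient = 12 · 2048 · (-3) = -73728.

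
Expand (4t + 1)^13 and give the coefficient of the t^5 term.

1317888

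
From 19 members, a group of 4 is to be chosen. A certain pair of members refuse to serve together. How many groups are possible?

3740

All 4-subsets: C(19,4) = 3876. Those containing both fixed elements: C(17,2) = 136.
3876 − 136 = 3740.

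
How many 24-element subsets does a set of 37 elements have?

C(37,24) = C(37,13) by symmetry.
C(37,13) = (37·36·35·34·33·32·31·30·29·28·27·26·25) / 13! = 22183557976419840000 / 6227020800 = 3562467300.

3562467300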